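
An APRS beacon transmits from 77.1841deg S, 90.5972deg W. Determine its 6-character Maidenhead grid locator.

Add 180° to longitude and 90° to latitude: 89.4028, 12.8159.
Field: lon ⌊89.4028/20⌋ = 4 → E; lat ⌊12.8159/10⌋ = 1 → B.
Square: lon ⌊9.4028/2⌋ = 4; lat ⌊2.8159/1⌋ = 2.
Subsquare: lon ⌊1.4028/0.0833333⌋ = 16 → q; lat ⌊0.8159/0.0416667⌋ = 19 → t.

EB42qt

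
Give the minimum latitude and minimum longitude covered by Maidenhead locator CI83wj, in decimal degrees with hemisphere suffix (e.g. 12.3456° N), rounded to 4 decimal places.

Field C=2, I=8: +2·20° lon, +8·10° lat → SW at lon -140°, lat -10°.
Square 8, 3: +8·2° lon, +3·1° lat → SW at lon -124°, lat -7°.
Subsquare w=22, j=9: +22·0.0833333° lon, +9·0.0416667° lat → SW at lon -122.167°, lat -6.625°.
latitude 6.6250° S, longitude 122.1667° W.

6.6250° S, 122.1667° W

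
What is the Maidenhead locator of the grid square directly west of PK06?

OK96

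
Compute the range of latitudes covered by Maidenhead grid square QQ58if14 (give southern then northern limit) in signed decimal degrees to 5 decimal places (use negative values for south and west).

78.22500, 78.22917

Field Q=16, Q=16: +16·20° lon, +16·10° lat → SW at lon 140°, lat 70°.
Square 5, 8: +5·2° lon, +8·1° lat → SW at lon 150°, lat 78°.
Subsquare i=8, f=5: +8·0.0833333° lon, +5·0.0416667° lat → SW at lon 150.667°, lat 78.2083°.
Extended square 1, 4: +1·0.00833333° lon, +4·0.00416667° lat → SW at lon 150.675°, lat 78.225°.
Cell spans 0.00833333° lon × 0.00416667° lat.
south 78.22500, north 78.22917.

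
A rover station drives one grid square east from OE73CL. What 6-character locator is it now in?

Longitude subsquare c = 2; +1 → 3 = d.
The latitude characters are unchanged.

OE73dl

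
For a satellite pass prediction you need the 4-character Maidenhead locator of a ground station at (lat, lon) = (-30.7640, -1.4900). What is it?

IF99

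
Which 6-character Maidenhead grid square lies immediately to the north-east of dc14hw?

DC14ix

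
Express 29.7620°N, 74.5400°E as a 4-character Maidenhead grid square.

Offset from 180°W / 90°S: lon 254.54°, lat 119.76°.
Field: lon ⌊254.54/20⌋ = 12 → M; lat ⌊119.76/10⌋ = 11 → L.
Square: lon ⌊14.54/2⌋ = 7; lat ⌊9.76/1⌋ = 9.

ML79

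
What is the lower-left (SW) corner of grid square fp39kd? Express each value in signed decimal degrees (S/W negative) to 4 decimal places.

69.1250, -73.1667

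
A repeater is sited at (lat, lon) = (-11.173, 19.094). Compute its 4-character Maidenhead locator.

Add 180° to longitude and 90° to latitude: 199.09, 78.83.
Field: 199.09/20 → 9 → J, 78.83/10 → 7 → H; chars JH.
Square: 19.09/2 → 9, 8.83/1 → 8; chars 98.

JH98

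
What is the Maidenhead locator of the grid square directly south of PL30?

Latitude square 0; −1 → -1, wraps to 9, carry into field.
Latitude field L = 11; −1 → 10 = K.
The longitude characters are unchanged.

PK39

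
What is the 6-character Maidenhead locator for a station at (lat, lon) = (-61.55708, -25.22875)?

Add 180° to longitude and 90° to latitude: 154.7713, 28.4429.
Field: 154.7713/20 → 7 → H, 28.4429/10 → 2 → C; chars HC.
Square: 14.7713/2 → 7, 8.4429/1 → 8; chars 78.
Subsquare: 0.7713/0.0833333 → 9 → j, 0.4429/0.0416667 → 10 → k; chars jk.

HC78jk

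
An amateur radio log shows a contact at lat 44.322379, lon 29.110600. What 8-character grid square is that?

Offset from 180°W / 90°S: lon 209.11060°, lat 134.32238°.
Field (20°×10°, letters A–R): lon ⌊209.11060/20⌋ = 10 → K; lat ⌊134.32238/10⌋ = 13 → N.
Square (2°×1°, digits 0–9): lon ⌊9.11060/2⌋ = 4; lat ⌊4.32238/1⌋ = 4.
Subsquare (5′×2.5′, letters a–x): lon ⌊1.11060/0.0833333⌋ = 13 → n; lat ⌊0.32238/0.0416667⌋ = 7 → h.
Extended square (30″×15″, digits 0–9): lon ⌊0.02727/0.00833333⌋ = 3; lat ⌊0.03071/0.00416667⌋ = 7.

KN44nh37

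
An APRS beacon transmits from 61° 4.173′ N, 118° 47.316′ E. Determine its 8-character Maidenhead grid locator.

Add 180° to longitude and 90° to latitude: 298.78860, 151.06955.
Field (20°×10°, letters A–R): 298.78860/20 → 14 → O, 151.06955/10 → 15 → P; chars OP.
Square (2°×1°, digits 0–9): 18.78860/2 → 9, 1.06955/1 → 1; chars 91.
Subsquare (5′×2.5′, letters a–x): 0.78860/0.0833333 → 9 → j, 0.06955/0.0416667 → 1 → b; chars jb.
Extended square (30″×15″, digits 0–9): 0.03860/0.00833333 → 4, 0.02788/0.00416667 → 6; chars 46.

OP91jb46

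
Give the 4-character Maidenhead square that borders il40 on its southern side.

IK49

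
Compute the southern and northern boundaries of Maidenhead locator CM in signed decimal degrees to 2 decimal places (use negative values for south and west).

30.00, 40.00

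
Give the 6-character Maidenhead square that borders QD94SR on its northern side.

Latitude subsquare r = 17; +1 → 18 = s.
The longitude characters are unchanged.

QD94ss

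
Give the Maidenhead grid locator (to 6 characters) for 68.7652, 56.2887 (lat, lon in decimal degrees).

Offset from 180°W / 90°S: lon 236.2887°, lat 158.7652°.
Field: lon ⌊236.2887/20⌋ = 11 → L; lat ⌊158.7652/10⌋ = 15 → P.
Square: lon ⌊16.2887/2⌋ = 8; lat ⌊8.7652/1⌋ = 8.
Subsquare: lon ⌊0.2887/0.0833333⌋ = 3 → d; lat ⌊0.7652/0.0416667⌋ = 18 → s.

LP88ds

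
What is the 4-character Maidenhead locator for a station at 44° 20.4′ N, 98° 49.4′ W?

EN04

Add 180° to longitude and 90° to latitude: 81.18, 134.34.
Field (20°×10°, letters A–R): lon ⌊81.18/20⌋ = 4 → E; lat ⌊134.34/10⌋ = 13 → N.
Square (2°×1°, digits 0–9): lon ⌊1.18/2⌋ = 0; lat ⌊4.34/1⌋ = 4.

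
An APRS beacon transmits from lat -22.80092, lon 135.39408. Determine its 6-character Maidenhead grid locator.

PG77qe

Add 180° to longitude and 90° to latitude: 315.3941, 67.1991.
Field: lon ⌊315.3941/20⌋ = 15 → P; lat ⌊67.1991/10⌋ = 6 → G.
Square: lon ⌊15.3941/2⌋ = 7; lat ⌊7.1991/1⌋ = 7.
Subsquare: lon ⌊1.3941/0.0833333⌋ = 16 → q; lat ⌊0.1991/0.0416667⌋ = 4 → e.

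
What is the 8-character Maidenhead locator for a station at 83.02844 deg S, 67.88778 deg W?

FA66bx33

Offset from 180°W / 90°S: lon 112.11222°, lat 6.97156°.
Field: lon ⌊112.11222/20⌋ = 5 → F; lat ⌊6.97156/10⌋ = 0 → A.
Square: lon ⌊12.11222/2⌋ = 6; lat ⌊6.97156/1⌋ = 6.
Subsquare: lon ⌊0.11222/0.0833333⌋ = 1 → b; lat ⌊0.97156/0.0416667⌋ = 23 → x.
Extended square: lon ⌊0.02889/0.00833333⌋ = 3; lat ⌊0.01323/0.00416667⌋ = 3.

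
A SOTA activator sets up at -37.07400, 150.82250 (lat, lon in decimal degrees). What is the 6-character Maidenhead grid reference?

QF52jw

Offset from 180°W / 90°S: lon 330.8225°, lat 52.9260°.
Field: 330.8225/20 → 16 → Q, 52.9260/10 → 5 → F; chars QF.
Square: 10.8225/2 → 5, 2.9260/1 → 2; chars 52.
Subsquare: 0.8225/0.0833333 → 9 → j, 0.9260/0.0416667 → 22 → w; chars jw.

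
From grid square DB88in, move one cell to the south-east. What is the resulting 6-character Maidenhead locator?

DB88jm

Longitude subsquare i = 8; +1 → 9 = j.
Latitude subsquare n = 13; −1 → 12 = m.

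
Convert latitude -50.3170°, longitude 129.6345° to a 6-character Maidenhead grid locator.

PD49tq

Shift to the Maidenhead origin (180°W, 90°S): lon 309.6345, lat 39.6830.
Field (20°×10°, letters A–R): 309.6345/20 → 15 → P, 39.6830/10 → 3 → D; chars PD.
Square (2°×1°, digits 0–9): 9.6345/2 → 4, 9.6830/1 → 9; chars 49.
Subsquare (5′×2.5′, letters a–x): 1.6345/0.0833333 → 19 → t, 0.6830/0.0416667 → 16 → q; chars tq.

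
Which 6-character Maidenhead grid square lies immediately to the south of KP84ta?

KP83tx

Latitude subsquare a = 0; −1 → -1, wraps to 23 = x, carry into square.
Latitude square 4; −1 → 3.
The longitude characters are unchanged.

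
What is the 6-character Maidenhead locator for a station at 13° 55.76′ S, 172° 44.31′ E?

Offset from 180°W / 90°S: lon 352.7385°, lat 76.0707°.
Field (20°×10°, letters A–R): 352.7385/20 → 17 → R, 76.0707/10 → 7 → H; chars RH.
Square (2°×1°, digits 0–9): 12.7385/2 → 6, 6.0707/1 → 6; chars 66.
Subsquare (5′×2.5′, letters a–x): 0.7385/0.0833333 → 8 → i, 0.0707/0.0416667 → 1 → b; chars ib.

RH66ib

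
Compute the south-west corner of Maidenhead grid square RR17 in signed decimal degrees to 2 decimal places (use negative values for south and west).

87.00, 162.00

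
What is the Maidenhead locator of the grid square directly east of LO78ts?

Longitude subsquare t = 19; +1 → 20 = u.
The latitude characters are unchanged.

LO78us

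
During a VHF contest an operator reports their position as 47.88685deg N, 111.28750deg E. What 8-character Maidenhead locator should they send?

ON57pv42

Shift to the Maidenhead origin (180°W, 90°S): lon 291.28750, lat 137.88685.
Field: 291.28750/20 → 14 → O, 137.88685/10 → 13 → N; chars ON.
Square: 11.28750/2 → 5, 7.88685/1 → 7; chars 57.
Subsquare: 1.28750/0.0833333 → 15 → p, 0.88685/0.0416667 → 21 → v; chars pv.
Extended square: 0.03750/0.00833333 → 4, 0.01185/0.00416667 → 2; chars 42.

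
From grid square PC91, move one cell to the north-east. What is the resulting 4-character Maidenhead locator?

Longitude square 9; +1 → 10, wraps to 0, carry into field.
Longitude field P = 15; +1 → 16 = Q.
Latitude square 1; +1 → 2.

QC02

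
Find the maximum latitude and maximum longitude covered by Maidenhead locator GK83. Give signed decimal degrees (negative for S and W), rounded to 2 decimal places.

Field G=6, K=10: +6·20° lon, +10·10° lat → SW at lon -60°, lat 10°.
Square 8, 3: +8·2° lon, +3·1° lat → SW at lon -44°, lat 13°.
Cell spans 2° lon × 1° lat. NE corner is SW corner plus one full cell.
latitude 14.00, longitude -42.00.

14.00, -42.00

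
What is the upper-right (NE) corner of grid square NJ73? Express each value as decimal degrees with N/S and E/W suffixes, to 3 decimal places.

4.000° N, 96.000° E

Field N=13, J=9: +13·20° lon, +9·10° lat → SW at lon 80°, lat 0°.
Square 7, 3: +7·2° lon, +3·1° lat → SW at lon 94°, lat 3°.
Cell spans 2° lon × 1° lat. NE corner is SW corner plus one full cell.
latitude 4.000° N, longitude 96.000° E.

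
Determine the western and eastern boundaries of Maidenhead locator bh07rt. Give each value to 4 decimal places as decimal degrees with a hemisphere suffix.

158.5833° W, 158.5000° W

Field B=1, H=7: +1·20° lon, +7·10° lat → SW at lon -160°, lat -20°.
Square 0, 7: +0·2° lon, +7·1° lat → SW at lon -160°, lat -13°.
Subsquare r=17, t=19: +17·0.0833333° lon, +19·0.0416667° lat → SW at lon -158.583°, lat -12.2083°.
Cell spans 0.0833333° lon × 0.0416667° lat.
west 158.5833° W, east 158.5000° W.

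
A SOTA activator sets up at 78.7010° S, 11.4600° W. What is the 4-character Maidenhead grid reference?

IB41

Shift to the Maidenhead origin (180°W, 90°S): lon 168.54, lat 11.30.
Field (20°×10°, letters A–R): lon ⌊168.54/20⌋ = 8 → I; lat ⌊11.30/10⌋ = 1 → B.
Square (2°×1°, digits 0–9): lon ⌊8.54/2⌋ = 4; lat ⌊1.30/1⌋ = 1.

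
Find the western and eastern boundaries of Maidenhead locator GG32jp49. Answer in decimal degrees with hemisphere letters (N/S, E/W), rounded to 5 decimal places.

53.21667° W, 53.20833° W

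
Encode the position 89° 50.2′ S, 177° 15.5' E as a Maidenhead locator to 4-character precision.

Offset from 180°W / 90°S: lon 357.26°, lat 0.16°.
Field (20°×10°, letters A–R): lon ⌊357.26/20⌋ = 17 → R; lat ⌊0.16/10⌋ = 0 → A.
Square (2°×1°, digits 0–9): lon ⌊17.26/2⌋ = 8; lat ⌊0.16/1⌋ = 0.

RA80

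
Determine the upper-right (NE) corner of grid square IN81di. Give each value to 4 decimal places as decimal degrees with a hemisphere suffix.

41.3750° N, 3.6667° W

Field I=8, N=13: +8·20° lon, +13·10° lat → SW at lon -20°, lat 40°.
Square 8, 1: +8·2° lon, +1·1° lat → SW at lon -4°, lat 41°.
Subsquare d=3, i=8: +3·0.0833333° lon, +8·0.0416667° lat → SW at lon -3.75°, lat 41.3333°.
Cell spans 0.0833333° lon × 0.0416667° lat. NE corner is SW corner plus one full cell.
latitude 41.3750° N, longitude 3.6667° W.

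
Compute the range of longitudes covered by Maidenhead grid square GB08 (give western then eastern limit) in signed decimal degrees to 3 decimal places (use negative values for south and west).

Field G=6, B=1: +6·20° lon, +1·10° lat → SW at lon -60°, lat -80°.
Square 0, 8: +0·2° lon, +8·1° lat → SW at lon -60°, lat -72°.
Cell spans 2° lon × 1° lat.
west -60.000, east -58.000.

-60.000, -58.000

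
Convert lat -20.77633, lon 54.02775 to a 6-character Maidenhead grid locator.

LG79af

Add 180° to longitude and 90° to latitude: 234.0277, 69.2237.
Field: lon ⌊234.0277/20⌋ = 11 → L; lat ⌊69.2237/10⌋ = 6 → G.
Square: lon ⌊14.0277/2⌋ = 7; lat ⌊9.2237/1⌋ = 9.
Subsquare: lon ⌊0.0277/0.0833333⌋ = 0 → a; lat ⌊0.2237/0.0416667⌋ = 5 → f.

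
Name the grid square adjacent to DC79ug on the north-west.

DC79th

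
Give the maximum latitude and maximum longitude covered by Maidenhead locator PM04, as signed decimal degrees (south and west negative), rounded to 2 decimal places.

35.00, 122.00

Field P=15, M=12: +15·20° lon, +12·10° lat → SW at lon 120°, lat 30°.
Square 0, 4: +0·2° lon, +4·1° lat → SW at lon 120°, lat 34°.
Cell spans 2° lon × 1° lat. NE corner is SW corner plus one full cell.
latitude 35.00, longitude 122.00.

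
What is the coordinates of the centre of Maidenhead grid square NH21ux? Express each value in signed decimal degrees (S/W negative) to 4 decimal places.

-18.0208, 85.7083

Field N=13, H=7: +13·20° lon, +7·10° lat → SW at lon 80°, lat -20°.
Square 2, 1: +2·2° lon, +1·1° lat → SW at lon 84°, lat -19°.
Subsquare u=20, x=23: +20·0.0833333° lon, +23·0.0416667° lat → SW at lon 85.6667°, lat -18.0417°.
Cell spans 0.0833333° lon × 0.0416667° lat. Centre is SW corner plus half of each.
latitude -18.0208, longitude 85.7083.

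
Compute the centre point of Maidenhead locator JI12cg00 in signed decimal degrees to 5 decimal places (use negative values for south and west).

Field J=9, I=8: +9·20° lon, +8·10° lat → SW at lon 0°, lat -10°.
Square 1, 2: +1·2° lon, +2·1° lat → SW at lon 2°, lat -8°.
Subsquare c=2, g=6: +2·0.0833333° lon, +6·0.0416667° lat → SW at lon 2.16667°, lat -7.75°.
Extended square 0, 0: +0·0.00833333° lon, +0·0.00416667° lat → SW at lon 2.16667°, lat -7.75°.
Cell spans 0.00833333° lon × 0.00416667° lat. Centre is SW corner plus half of each.
latitude -7.74792, longitude 2.17083.

-7.74792, 2.17083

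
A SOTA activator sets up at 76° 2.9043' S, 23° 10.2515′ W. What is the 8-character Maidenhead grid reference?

Shift to the Maidenhead origin (180°W, 90°S): lon 156.82914, lat 13.95159.
Field: lon ⌊156.82914/20⌋ = 7 → H; lat ⌊13.95159/10⌋ = 1 → B.
Square: lon ⌊16.82914/2⌋ = 8; lat ⌊3.95159/1⌋ = 3.
Subsquare: lon ⌊0.82914/0.0833333⌋ = 9 → j; lat ⌊0.95159/0.0416667⌋ = 22 → w.
Extended square: lon ⌊0.07914/0.00833333⌋ = 9; lat ⌊0.03493/0.00416667⌋ = 8.

HB83jw98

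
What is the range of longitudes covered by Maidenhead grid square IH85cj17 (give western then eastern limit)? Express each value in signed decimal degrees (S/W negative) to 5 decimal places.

-3.82500, -3.81667

Field I=8, H=7: +8·20° lon, +7·10° lat → SW at lon -20°, lat -20°.
Square 8, 5: +8·2° lon, +5·1° lat → SW at lon -4°, lat -15°.
Subsquare c=2, j=9: +2·0.0833333° lon, +9·0.0416667° lat → SW at lon -3.83333°, lat -14.625°.
Extended square 1, 7: +1·0.00833333° lon, +7·0.00416667° lat → SW at lon -3.825°, lat -14.5958°.
Cell spans 0.00833333° lon × 0.00416667° lat.
west -3.82500, east -3.81667.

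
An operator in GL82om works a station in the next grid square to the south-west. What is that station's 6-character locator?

GL82nl

Longitude subsquare o = 14; −1 → 13 = n.
Latitude subsquare m = 12; −1 → 11 = l.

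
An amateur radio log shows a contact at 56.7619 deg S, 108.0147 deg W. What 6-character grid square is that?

DD53xf

Offset from 180°W / 90°S: lon 71.9853°, lat 33.2381°.
Field: 71.9853/20 → 3 → D, 33.2381/10 → 3 → D; chars DD.
Square: 11.9853/2 → 5, 3.2381/1 → 3; chars 53.
Subsquare: 1.9853/0.0833333 → 23 → x, 0.2381/0.0416667 → 5 → f; chars xf.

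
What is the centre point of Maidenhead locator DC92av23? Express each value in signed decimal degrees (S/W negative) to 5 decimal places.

-67.11042, -101.97917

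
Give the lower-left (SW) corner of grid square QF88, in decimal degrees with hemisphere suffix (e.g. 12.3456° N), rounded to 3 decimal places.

32.000° S, 156.000° E

Field Q=16, F=5: +16·20° lon, +5·10° lat → SW at lon 140°, lat -40°.
Square 8, 8: +8·2° lon, +8·1° lat → SW at lon 156°, lat -32°.
latitude 32.000° S, longitude 156.000° E.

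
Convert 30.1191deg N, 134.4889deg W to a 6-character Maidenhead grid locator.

Offset from 180°W / 90°S: lon 45.5111°, lat 120.1191°.
Field: 45.5111/20 → 2 → C, 120.1191/10 → 12 → M; chars CM.
Square: 5.5111/2 → 2, 0.1191/1 → 0; chars 20.
Subsquare: 1.5111/0.0833333 → 18 → s, 0.1191/0.0416667 → 2 → c; chars sc.

CM20sc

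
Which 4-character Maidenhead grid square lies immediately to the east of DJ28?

DJ38

Longitude square 2; +1 → 3.
The latitude characters are unchanged.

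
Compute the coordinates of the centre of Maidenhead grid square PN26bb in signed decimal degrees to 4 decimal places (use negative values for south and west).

Field P=15, N=13: +15·20° lon, +13·10° lat → SW at lon 120°, lat 40°.
Square 2, 6: +2·2° lon, +6·1° lat → SW at lon 124°, lat 46°.
Subsquare b=1, b=1: +1·0.0833333° lon, +1·0.0416667° lat → SW at lon 124.083°, lat 46.0417°.
Cell spans 0.0833333° lon × 0.0416667° lat. Centre is SW corner plus half of each.
latitude 46.0625, longitude 124.1250.

46.0625, 124.1250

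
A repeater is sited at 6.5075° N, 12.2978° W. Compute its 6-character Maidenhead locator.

IJ36um

Offset from 180°W / 90°S: lon 167.7022°, lat 96.5075°.
Field: 167.7022/20 → 8 → I, 96.5075/10 → 9 → J; chars IJ.
Square: 7.7022/2 → 3, 6.5075/1 → 6; chars 36.
Subsquare: 1.7022/0.0833333 → 20 → u, 0.5075/0.0416667 → 12 → m; chars um.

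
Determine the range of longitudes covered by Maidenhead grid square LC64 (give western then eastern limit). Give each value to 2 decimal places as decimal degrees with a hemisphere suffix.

Field L=11, C=2: +11·20° lon, +2·10° lat → SW at lon 40°, lat -70°.
Square 6, 4: +6·2° lon, +4·1° lat → SW at lon 52°, lat -66°.
Cell spans 2° lon × 1° lat.
west 52.00° E, east 54.00° E.

52.00° E, 54.00° E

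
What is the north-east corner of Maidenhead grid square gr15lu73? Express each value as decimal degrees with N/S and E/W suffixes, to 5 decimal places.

Field G=6, R=17: +6·20° lon, +17·10° lat → SW at lon -60°, lat 80°.
Square 1, 5: +1·2° lon, +5·1° lat → SW at lon -58°, lat 85°.
Subsquare l=11, u=20: +11·0.0833333° lon, +20·0.0416667° lat → SW at lon -57.0833°, lat 85.8333°.
Extended square 7, 3: +7·0.00833333° lon, +3·0.00416667° lat → SW at lon -57.025°, lat 85.8458°.
Cell spans 0.00833333° lon × 0.00416667° lat. NE corner is SW corner plus one full cell.
latitude 85.85000° N, longitude 57.01667° W.

85.85000° N, 57.01667° W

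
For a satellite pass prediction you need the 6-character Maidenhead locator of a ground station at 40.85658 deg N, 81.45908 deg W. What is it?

Shift to the Maidenhead origin (180°W, 90°S): lon 98.5409, lat 130.8566.
Field: 98.5409/20 → 4 → E, 130.8566/10 → 13 → N; chars EN.
Square: 18.5409/2 → 9, 0.8566/1 → 0; chars 90.
Subsquare: 0.5409/0.0833333 → 6 → g, 0.8566/0.0416667 → 20 → u; chars gu.

EN90gu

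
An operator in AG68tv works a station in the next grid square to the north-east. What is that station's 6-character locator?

Longitude subsquare t = 19; +1 → 20 = u.
Latitude subsquare v = 21; +1 → 22 = w.

AG68uw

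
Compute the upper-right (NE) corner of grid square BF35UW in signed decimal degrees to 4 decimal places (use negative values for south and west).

Field B=1, F=5: +1·20° lon, +5·10° lat → SW at lon -160°, lat -40°.
Square 3, 5: +3·2° lon, +5·1° lat → SW at lon -154°, lat -35°.
Subsquare u=20, w=22: +20·0.0833333° lon, +22·0.0416667° lat → SW at lon -152.333°, lat -34.0833°.
Cell spans 0.0833333° lon × 0.0416667° lat. NE corner is SW corner plus one full cell.
latitude -34.0417, longitude -152.2500.

-34.0417, -152.2500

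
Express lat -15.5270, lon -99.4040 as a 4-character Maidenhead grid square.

EH04

Offset from 180°W / 90°S: lon 80.60°, lat 74.47°.
Field: 80.60/20 → 4 → E, 74.47/10 → 7 → H; chars EH.
Square: 0.60/2 → 0, 4.47/1 → 4; chars 04.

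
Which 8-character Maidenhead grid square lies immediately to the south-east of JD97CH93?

JD97dh02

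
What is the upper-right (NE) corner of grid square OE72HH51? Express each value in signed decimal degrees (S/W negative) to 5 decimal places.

-47.70000, 114.63333

Field O=14, E=4: +14·20° lon, +4·10° lat → SW at lon 100°, lat -50°.
Square 7, 2: +7·2° lon, +2·1° lat → SW at lon 114°, lat -48°.
Subsquare h=7, h=7: +7·0.0833333° lon, +7·0.0416667° lat → SW at lon 114.583°, lat -47.7083°.
Extended square 5, 1: +5·0.00833333° lon, +1·0.00416667° lat → SW at lon 114.625°, lat -47.7042°.
Cell spans 0.00833333° lon × 0.00416667° lat. NE corner is SW corner plus one full cell.
latitude -47.70000, longitude 114.63333.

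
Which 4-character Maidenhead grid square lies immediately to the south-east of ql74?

Longitude square 7; +1 → 8.
Latitude square 4; −1 → 3.

QL83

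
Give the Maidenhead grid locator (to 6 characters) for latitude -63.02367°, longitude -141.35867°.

Add 180° to longitude and 90° to latitude: 38.6413, 26.9763.
Field (20°×10°, letters A–R): 38.6413/20 → 1 → B, 26.9763/10 → 2 → C; chars BC.
Square (2°×1°, digits 0–9): 18.6413/2 → 9, 6.9763/1 → 6; chars 96.
Subsquare (5′×2.5′, letters a–x): 0.6413/0.0833333 → 7 → h, 0.9763/0.0416667 → 23 → x; chars hx.

BC96hx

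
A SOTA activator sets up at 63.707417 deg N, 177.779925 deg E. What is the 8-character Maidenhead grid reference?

RP83vq39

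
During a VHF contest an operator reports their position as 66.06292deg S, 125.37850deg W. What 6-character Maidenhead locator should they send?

CC73hw

Shift to the Maidenhead origin (180°W, 90°S): lon 54.6215, lat 23.9371.
Field: 54.6215/20 → 2 → C, 23.9371/10 → 2 → C; chars CC.
Square: 14.6215/2 → 7, 3.9371/1 → 3; chars 73.
Subsquare: 0.6215/0.0833333 → 7 → h, 0.9371/0.0416667 → 22 → w; chars hw.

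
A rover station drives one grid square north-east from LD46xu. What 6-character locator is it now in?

Longitude subsquare x = 23; +1 → 24, wraps to 0 = a, carry into square.
Longitude square 4; +1 → 5.
Latitude subsquare u = 20; +1 → 21 = v.

LD56av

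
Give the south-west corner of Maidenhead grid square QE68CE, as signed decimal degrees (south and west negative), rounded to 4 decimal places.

-41.8333, 152.1667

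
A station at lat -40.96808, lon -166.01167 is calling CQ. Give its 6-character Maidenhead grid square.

AE69xa

Add 180° to longitude and 90° to latitude: 13.9883, 49.0319.
Field: 13.9883/20 → 0 → A, 49.0319/10 → 4 → E; chars AE.
Square: 13.9883/2 → 6, 9.0319/1 → 9; chars 69.
Subsquare: 1.9883/0.0833333 → 23 → x, 0.0319/0.0416667 → 0 → a; chars xa.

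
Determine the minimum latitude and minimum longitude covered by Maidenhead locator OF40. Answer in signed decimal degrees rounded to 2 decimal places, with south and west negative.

-40.00, 108.00

Field O=14, F=5: +14·20° lon, +5·10° lat → SW at lon 100°, lat -40°.
Square 4, 0: +4·2° lon, +0·1° lat → SW at lon 108°, lat -40°.
latitude -40.00, longitude 108.00.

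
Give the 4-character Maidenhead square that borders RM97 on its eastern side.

Longitude square 9; +1 → 10, wraps to 0, carry into field.
Longitude field R = 17; +1 → 18, wraps to 0 = A, wrapping around the antimeridian.
The latitude characters are unchanged.

AM07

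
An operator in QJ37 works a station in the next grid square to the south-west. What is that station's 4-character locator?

QJ26

Longitude square 3; −1 → 2.
Latitude square 7; −1 → 6.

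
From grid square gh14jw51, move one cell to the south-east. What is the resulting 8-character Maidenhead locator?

Longitude extended square 5; +1 → 6.
Latitude extended square 1; −1 → 0.

GH14jw60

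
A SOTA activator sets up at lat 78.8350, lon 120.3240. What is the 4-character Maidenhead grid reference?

Shift to the Maidenhead origin (180°W, 90°S): lon 300.32, lat 168.83.
Field (20°×10°, letters A–R): 300.32/20 → 15 → P, 168.83/10 → 16 → Q; chars PQ.
Square (2°×1°, digits 0–9): 0.32/2 → 0, 8.83/1 → 8; chars 08.

PQ08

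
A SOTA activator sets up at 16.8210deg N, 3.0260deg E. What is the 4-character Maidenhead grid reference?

JK16

Add 180° to longitude and 90° to latitude: 183.03, 106.82.
Field: 183.03/20 → 9 → J, 106.82/10 → 10 → K; chars JK.
Square: 3.03/2 → 1, 6.82/1 → 6; chars 16.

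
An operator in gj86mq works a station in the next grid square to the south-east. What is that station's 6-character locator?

GJ86np

Longitude subsquare m = 12; +1 → 13 = n.
Latitude subsquare q = 16; −1 → 15 = p.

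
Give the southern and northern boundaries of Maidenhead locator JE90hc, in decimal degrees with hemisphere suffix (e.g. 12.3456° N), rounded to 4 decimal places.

49.9167° S, 49.8750° S

Field J=9, E=4: +9·20° lon, +4·10° lat → SW at lon 0°, lat -50°.
Square 9, 0: +9·2° lon, +0·1° lat → SW at lon 18°, lat -50°.
Subsquare h=7, c=2: +7·0.0833333° lon, +2·0.0416667° lat → SW at lon 18.5833°, lat -49.9167°.
Cell spans 0.0833333° lon × 0.0416667° lat.
south 49.9167° S, north 49.8750° S.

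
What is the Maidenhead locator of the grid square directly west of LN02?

Longitude square 0; −1 → -1, wraps to 9, carry into field.
Longitude field L = 11; −1 → 10 = K.
The latitude characters are unchanged.

KN92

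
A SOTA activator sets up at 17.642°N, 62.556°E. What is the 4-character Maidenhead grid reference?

MK17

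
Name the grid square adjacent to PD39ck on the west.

Longitude subsquare c = 2; −1 → 1 = b.
The latitude characters are unchanged.

PD39bk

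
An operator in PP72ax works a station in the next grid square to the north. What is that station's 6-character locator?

Latitude subsquare x = 23; +1 → 24, wraps to 0 = a, carry into square.
Latitude square 2; +1 → 3.
The longitude characters are unchanged.

PP73aa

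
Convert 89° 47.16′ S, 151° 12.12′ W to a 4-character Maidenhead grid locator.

BA40

Offset from 180°W / 90°S: lon 28.80°, lat 0.21°.
Field: 28.80/20 → 1 → B, 0.21/10 → 0 → A; chars BA.
Square: 8.80/2 → 4, 0.21/1 → 0; chars 40.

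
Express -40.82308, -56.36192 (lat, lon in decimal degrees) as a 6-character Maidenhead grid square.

Offset from 180°W / 90°S: lon 123.6381°, lat 49.1769°.
Field (20°×10°, letters A–R): 123.6381/20 → 6 → G, 49.1769/10 → 4 → E; chars GE.
Square (2°×1°, digits 0–9): 3.6381/2 → 1, 9.1769/1 → 9; chars 19.
Subsquare (5′×2.5′, letters a–x): 1.6381/0.0833333 → 19 → t, 0.1769/0.0416667 → 4 → e; chars te.

GE19te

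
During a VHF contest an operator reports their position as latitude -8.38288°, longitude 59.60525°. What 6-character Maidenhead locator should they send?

LI91to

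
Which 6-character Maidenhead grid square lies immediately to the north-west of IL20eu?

IL20dv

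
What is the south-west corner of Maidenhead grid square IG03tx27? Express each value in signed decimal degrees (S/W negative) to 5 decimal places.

-26.01250, -18.40000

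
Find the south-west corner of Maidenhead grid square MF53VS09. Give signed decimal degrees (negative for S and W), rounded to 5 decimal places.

-36.21250, 71.75000

Field M=12, F=5: +12·20° lon, +5·10° lat → SW at lon 60°, lat -40°.
Square 5, 3: +5·2° lon, +3·1° lat → SW at lon 70°, lat -37°.
Subsquare v=21, s=18: +21·0.0833333° lon, +18·0.0416667° lat → SW at lon 71.75°, lat -36.25°.
Extended square 0, 9: +0·0.00833333° lon, +9·0.00416667° lat → SW at lon 71.75°, lat -36.2125°.
latitude -36.21250, longitude 71.75000.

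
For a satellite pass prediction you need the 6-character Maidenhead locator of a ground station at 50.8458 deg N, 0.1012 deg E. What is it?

Add 180° to longitude and 90° to latitude: 180.1012, 140.8458.
Field: 180.1012/20 → 9 → J, 140.8458/10 → 14 → O; chars JO.
Square: 0.1012/2 → 0, 0.8458/1 → 0; chars 00.
Subsquare: 0.1012/0.0833333 → 1 → b, 0.8458/0.0416667 → 20 → u; chars bu.

JO00bu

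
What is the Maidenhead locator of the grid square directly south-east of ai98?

BI07

Longitude square 9; +1 → 10, wraps to 0, carry into field.
Longitude field A = 0; +1 → 1 = B.
Latitude square 8; −1 → 7.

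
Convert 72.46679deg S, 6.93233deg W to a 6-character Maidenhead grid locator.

Add 180° to longitude and 90° to latitude: 173.0677, 17.5332.
Field (20°×10°, letters A–R): 173.0677/20 → 8 → I, 17.5332/10 → 1 → B; chars IB.
Square (2°×1°, digits 0–9): 13.0677/2 → 6, 7.5332/1 → 7; chars 67.
Subsquare (5′×2.5′, letters a–x): 1.0677/0.0833333 → 12 → m, 0.5332/0.0416667 → 12 → m; chars mm.

IB67mm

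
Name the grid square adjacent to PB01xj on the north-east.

Longitude subsquare x = 23; +1 → 24, wraps to 0 = a, carry into square.
Longitude square 0; +1 → 1.
Latitude subsquare j = 9; +1 → 10 = k.

PB11ak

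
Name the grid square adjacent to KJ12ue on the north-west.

Longitude subsquare u = 20; −1 → 19 = t.
Latitude subsquare e = 4; +1 → 5 = f.

KJ12tf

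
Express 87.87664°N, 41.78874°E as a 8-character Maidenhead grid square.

LR07vv40

Shift to the Maidenhead origin (180°W, 90°S): lon 221.78874, lat 177.87664.
Field: 221.78874/20 → 11 → L, 177.87664/10 → 17 → R; chars LR.
Square: 1.78874/2 → 0, 7.87664/1 → 7; chars 07.
Subsquare: 1.78874/0.0833333 → 21 → v, 0.87664/0.0416667 → 21 → v; chars vv.
Extended square: 0.03874/0.00833333 → 4, 0.00164/0.00416667 → 0; chars 40.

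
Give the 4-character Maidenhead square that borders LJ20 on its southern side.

Latitude square 0; −1 → -1, wraps to 9, carry into field.
Latitude field J = 9; −1 → 8 = I.
The longitude characters are unchanged.

LI29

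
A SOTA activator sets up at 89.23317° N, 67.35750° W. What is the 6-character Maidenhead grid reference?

FR69hf

Shift to the Maidenhead origin (180°W, 90°S): lon 112.6425, lat 179.2332.
Field: lon ⌊112.6425/20⌋ = 5 → F; lat ⌊179.2332/10⌋ = 17 → R.
Square: lon ⌊12.6425/2⌋ = 6; lat ⌊9.2332/1⌋ = 9.
Subsquare: lon ⌊0.6425/0.0833333⌋ = 7 → h; lat ⌊0.2332/0.0416667⌋ = 5 → f.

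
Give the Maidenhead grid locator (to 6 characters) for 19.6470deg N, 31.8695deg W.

HK49bp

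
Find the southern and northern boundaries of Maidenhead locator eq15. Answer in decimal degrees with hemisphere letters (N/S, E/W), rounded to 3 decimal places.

Field E=4, Q=16: +4·20° lon, +16·10° lat → SW at lon -100°, lat 70°.
Square 1, 5: +1·2° lon, +5·1° lat → SW at lon -98°, lat 75°.
Cell spans 2° lon × 1° lat.
south 75.000° N, north 76.000° N.

75.000° N, 76.000° N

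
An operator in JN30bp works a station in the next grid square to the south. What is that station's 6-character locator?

JN30bo

Latitude subsquare p = 15; −1 → 14 = o.
The longitude characters are unchanged.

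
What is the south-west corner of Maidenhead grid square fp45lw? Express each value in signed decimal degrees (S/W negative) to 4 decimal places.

65.9167, -71.0833

Field F=5, P=15: +5·20° lon, +15·10° lat → SW at lon -80°, lat 60°.
Square 4, 5: +4·2° lon, +5·1° lat → SW at lon -72°, lat 65°.
Subsquare l=11, w=22: +11·0.0833333° lon, +22·0.0416667° lat → SW at lon -71.0833°, lat 65.9167°.
latitude 65.9167, longitude -71.0833.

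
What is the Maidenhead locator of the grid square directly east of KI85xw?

KI95aw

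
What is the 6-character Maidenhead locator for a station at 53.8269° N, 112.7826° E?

OO63jt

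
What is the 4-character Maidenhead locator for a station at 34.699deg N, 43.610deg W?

Offset from 180°W / 90°S: lon 136.39°, lat 124.70°.
Field: 136.39/20 → 6 → G, 124.70/10 → 12 → M; chars GM.
Square: 16.39/2 → 8, 4.70/1 → 4; chars 84.

GM84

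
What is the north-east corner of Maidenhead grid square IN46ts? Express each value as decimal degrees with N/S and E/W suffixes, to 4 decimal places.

46.7917° N, 10.3333° W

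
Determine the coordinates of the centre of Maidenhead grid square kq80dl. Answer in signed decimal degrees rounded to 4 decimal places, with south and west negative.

70.4792, 36.2917

Field K=10, Q=16: +10·20° lon, +16·10° lat → SW at lon 20°, lat 70°.
Square 8, 0: +8·2° lon, +0·1° lat → SW at lon 36°, lat 70°.
Subsquare d=3, l=11: +3·0.0833333° lon, +11·0.0416667° lat → SW at lon 36.25°, lat 70.4583°.
Cell spans 0.0833333° lon × 0.0416667° lat. Centre is SW corner plus half of each.
latitude 70.4792, longitude 36.2917.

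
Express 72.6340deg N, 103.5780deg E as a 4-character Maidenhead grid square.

Add 180° to longitude and 90° to latitude: 283.58, 162.63.
Field: lon ⌊283.58/20⌋ = 14 → O; lat ⌊162.63/10⌋ = 16 → Q.
Square: lon ⌊3.58/2⌋ = 1; lat ⌊2.63/1⌋ = 2.

OQ12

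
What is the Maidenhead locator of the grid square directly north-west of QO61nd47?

Longitude extended square 4; −1 → 3.
Latitude extended square 7; +1 → 8.

QO61nd38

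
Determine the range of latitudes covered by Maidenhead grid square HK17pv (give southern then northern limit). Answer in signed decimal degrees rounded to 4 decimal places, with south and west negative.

17.8750, 17.9167

Field H=7, K=10: +7·20° lon, +10·10° lat → SW at lon -40°, lat 10°.
Square 1, 7: +1·2° lon, +7·1° lat → SW at lon -38°, lat 17°.
Subsquare p=15, v=21: +15·0.0833333° lon, +21·0.0416667° lat → SW at lon -36.75°, lat 17.875°.
Cell spans 0.0833333° lon × 0.0416667° lat.
south 17.8750, north 17.9167.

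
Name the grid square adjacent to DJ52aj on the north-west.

DJ42xk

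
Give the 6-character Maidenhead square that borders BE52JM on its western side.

Longitude subsquare j = 9; −1 → 8 = i.
The latitude characters are unchanged.

BE52im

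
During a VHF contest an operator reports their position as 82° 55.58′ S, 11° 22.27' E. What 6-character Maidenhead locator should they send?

JA57qb

Shift to the Maidenhead origin (180°W, 90°S): lon 191.3712, lat 7.0737.
Field: lon ⌊191.3712/20⌋ = 9 → J; lat ⌊7.0737/10⌋ = 0 → A.
Square: lon ⌊11.3712/2⌋ = 5; lat ⌊7.0737/1⌋ = 7.
Subsquare: lon ⌊1.3712/0.0833333⌋ = 16 → q; lat ⌊0.0737/0.0416667⌋ = 1 → b.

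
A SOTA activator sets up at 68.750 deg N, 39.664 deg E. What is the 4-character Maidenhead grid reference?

Add 180° to longitude and 90° to latitude: 219.66, 158.75.
Field: lon ⌊219.66/20⌋ = 10 → K; lat ⌊158.75/10⌋ = 15 → P.
Square: lon ⌊19.66/2⌋ = 9; lat ⌊8.75/1⌋ = 8.

KP98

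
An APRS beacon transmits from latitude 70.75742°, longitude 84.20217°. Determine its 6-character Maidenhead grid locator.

NQ20cs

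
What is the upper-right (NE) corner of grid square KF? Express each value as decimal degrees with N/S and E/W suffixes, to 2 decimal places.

30.00° S, 40.00° E

Field K=10, F=5: +10·20° lon, +5·10° lat → SW at lon 20°, lat -40°.
Cell spans 20° lon × 10° lat. NE corner is SW corner plus one full cell.
latitude 30.00° S, longitude 40.00° E.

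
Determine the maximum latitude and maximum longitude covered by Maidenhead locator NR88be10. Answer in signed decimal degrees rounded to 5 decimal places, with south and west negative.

88.17083, 96.10000

Field N=13, R=17: +13·20° lon, +17·10° lat → SW at lon 80°, lat 80°.
Square 8, 8: +8·2° lon, +8·1° lat → SW at lon 96°, lat 88°.
Subsquare b=1, e=4: +1·0.0833333° lon, +4·0.0416667° lat → SW at lon 96.0833°, lat 88.1667°.
Extended square 1, 0: +1·0.00833333° lon, +0·0.00416667° lat → SW at lon 96.0917°, lat 88.1667°.
Cell spans 0.00833333° lon × 0.00416667° lat. NE corner is SW corner plus one full cell.
latitude 88.17083, longitude 96.10000.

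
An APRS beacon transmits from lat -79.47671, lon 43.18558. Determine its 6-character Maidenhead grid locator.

Shift to the Maidenhead origin (180°W, 90°S): lon 223.1856, lat 10.5233.
Field (20°×10°, letters A–R): 223.1856/20 → 11 → L, 10.5233/10 → 1 → B; chars LB.
Square (2°×1°, digits 0–9): 3.1856/2 → 1, 0.5233/1 → 0; chars 10.
Subsquare (5′×2.5′, letters a–x): 1.1856/0.0833333 → 14 → o, 0.5233/0.0416667 → 12 → m; chars om.

LB10om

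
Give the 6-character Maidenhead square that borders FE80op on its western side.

FE80np

Longitude subsquare o = 14; −1 → 13 = n.
The latitude characters are unchanged.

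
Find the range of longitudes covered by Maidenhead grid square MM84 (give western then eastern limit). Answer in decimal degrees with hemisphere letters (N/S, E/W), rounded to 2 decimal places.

Field M=12, M=12: +12·20° lon, +12·10° lat → SW at lon 60°, lat 30°.
Square 8, 4: +8·2° lon, +4·1° lat → SW at lon 76°, lat 34°.
Cell spans 2° lon × 1° lat.
west 76.00° E, east 78.00° E.

76.00° E, 78.00° E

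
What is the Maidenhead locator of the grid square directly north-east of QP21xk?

QP31al

Longitude subsquare x = 23; +1 → 24, wraps to 0 = a, carry into square.
Longitude square 2; +1 → 3.
Latitude subsquare k = 10; +1 → 11 = l.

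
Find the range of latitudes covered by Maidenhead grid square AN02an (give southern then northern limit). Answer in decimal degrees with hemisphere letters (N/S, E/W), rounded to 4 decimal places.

Field A=0, N=13: +0·20° lon, +13·10° lat → SW at lon -180°, lat 40°.
Square 0, 2: +0·2° lon, +2·1° lat → SW at lon -180°, lat 42°.
Subsquare a=0, n=13: +0·0.0833333° lon, +13·0.0416667° lat → SW at lon -180°, lat 42.5417°.
Cell spans 0.0833333° lon × 0.0416667° lat.
south 42.5417° N, north 42.5833° N.

42.5417° N, 42.5833° N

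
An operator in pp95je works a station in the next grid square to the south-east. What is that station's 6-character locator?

PP95kd

Longitude subsquare j = 9; +1 → 10 = k.
Latitude subsquare e = 4; −1 → 3 = d.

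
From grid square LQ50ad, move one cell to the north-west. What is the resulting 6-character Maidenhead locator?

LQ40xe

Longitude subsquare a = 0; −1 → -1, wraps to 23 = x, carry into square.
Longitude square 5; −1 → 4.
Latitude subsquare d = 3; +1 → 4 = e.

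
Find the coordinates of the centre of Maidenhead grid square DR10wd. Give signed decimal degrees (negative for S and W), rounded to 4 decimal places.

Field D=3, R=17: +3·20° lon, +17·10° lat → SW at lon -120°, lat 80°.
Square 1, 0: +1·2° lon, +0·1° lat → SW at lon -118°, lat 80°.
Subsquare w=22, d=3: +22·0.0833333° lon, +3·0.0416667° lat → SW at lon -116.167°, lat 80.125°.
Cell spans 0.0833333° lon × 0.0416667° lat. Centre is SW corner plus half of each.
latitude 80.1458, longitude -116.1250.

80.1458, -116.1250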